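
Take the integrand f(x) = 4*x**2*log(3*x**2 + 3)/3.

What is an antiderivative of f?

An antiderivative is F(x) = 4*x**3*log(x**2 + 1)/9 - 8*x**3/27 + 4*x**3*log(3)/9 + 8*x/9 - 8*atan(x)/9.

Check any antiderivative F(x) by computing F'(x) and comparing it with f(x).
Check: d/dx[4*x**3*log(x**2 + 1)/9 - 8*x**3/27 + 4*x**3*log(3)/9 + 8*x/9 - 8*atan(x)/9] = 4*x**2*log(x**2 + 1)/3 + 4*x**2*log(3)/3, which equals f(x).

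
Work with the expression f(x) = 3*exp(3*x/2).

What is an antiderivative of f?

An antiderivative is F(x) = 2*exp(3*x/2).

An antiderivative F(x) passes only if d/dx[F] lands on f(x) exactly.
Check: d/dx[2*exp(3*x/2)] = 3*exp(3*x/2) = f(x).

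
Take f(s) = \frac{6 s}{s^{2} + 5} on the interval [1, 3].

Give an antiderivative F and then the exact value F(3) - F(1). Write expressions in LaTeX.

The substitution u = s^{2} + 5 works: f is exactly (dF/du)*(du/ds) for that inner function.
F(s) = 3 \log{\left(s^{2} + 5 \right)} is an antiderivative of f.
Check: d/ds[3 \log{\left(s^{2} + 5 \right)}] = \frac{6 s}{s^{2} + 5} = f(s).
F(3) = 3 \log{\left(14 \right)}; F(1) = 3 \log{\left(6 \right)}.
Integral = F(3) - F(1) = - 3 \log{\left(6 \right)} + 3 \log{\left(14 \right)}.

Antiderivative: F(s) = 3 \log{\left(s^{2} + 5 \right)}; value = - 3 \log{\left(6 \right)} + 3 \log{\left(14 \right)}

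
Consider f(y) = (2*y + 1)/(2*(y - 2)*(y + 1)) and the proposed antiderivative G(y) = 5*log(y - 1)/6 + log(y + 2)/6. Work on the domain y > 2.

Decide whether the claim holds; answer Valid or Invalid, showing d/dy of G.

d/dy[G] = (2*y + 3)/(2*y**2 + 2*y - 4)
d/dy[G] - f(y) = (-y**2 - 2*y - 2)/(y**4 - 5*y**2 + 4) != 0.

Invalid: d/dy[G] - f = (-y**2 - 2*y - 2)/(y**4 - 5*y**2 + 4), which is not 0.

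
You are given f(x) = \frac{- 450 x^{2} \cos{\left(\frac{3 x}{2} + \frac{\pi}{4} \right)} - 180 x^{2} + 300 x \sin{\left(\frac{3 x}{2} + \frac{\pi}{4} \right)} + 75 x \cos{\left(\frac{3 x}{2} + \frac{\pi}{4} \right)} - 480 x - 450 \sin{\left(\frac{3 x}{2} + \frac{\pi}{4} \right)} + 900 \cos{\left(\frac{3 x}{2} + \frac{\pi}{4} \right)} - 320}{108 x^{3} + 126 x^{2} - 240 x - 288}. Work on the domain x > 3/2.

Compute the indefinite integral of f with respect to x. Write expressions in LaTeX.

A candidate is checked by its d/dx: the result must match f(x).
Check: d/dx[- \frac{5 \log{\left(2 x - 3 \right)}}{3} - \frac{25 \sin{\left(\frac{3 x}{2} + \frac{\pi}{4} \right)}}{3 \left(3 x + 4\right)}] = \frac{- 450 x^{2} \cos{\left(\frac{3 x}{2} + \frac{\pi}{4} \right)} - 180 x^{2} + 300 x \sin{\left(\frac{3 x}{2} + \frac{\pi}{4} \right)} + 75 x \cos{\left(\frac{3 x}{2} + \frac{\pi}{4} \right)} - 480 x - 450 \sin{\left(\frac{3 x}{2} + \frac{\pi}{4} \right)} + 900 \cos{\left(\frac{3 x}{2} + \frac{\pi}{4} \right)} - 320}{108 x^{3} + 126 x^{2} - 240 x - 288} = f(x).

F(x) = - \frac{5 \log{\left(2 x - 3 \right)}}{3} - \frac{25 \sin{\left(\frac{3 x}{2} + \frac{\pi}{4} \right)}}{3 \left(3 x + 4\right)} + C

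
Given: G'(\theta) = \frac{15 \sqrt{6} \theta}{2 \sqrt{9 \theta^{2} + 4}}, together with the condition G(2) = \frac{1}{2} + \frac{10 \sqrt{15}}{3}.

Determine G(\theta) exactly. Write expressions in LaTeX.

G(\theta) = \frac{5 \sqrt{6} \sqrt{9 \theta^{2} + 4} + 3}{6}

The substitution u = \frac{3 \theta^{2}}{2} + \frac{2}{3} works: G'(\theta) is exactly (dG/du)*(du/d\theta) for that inner function.
A general antiderivative is 5 \sqrt{\frac{3 \theta^{2}}{2} + \frac{2}{3}} + C.
The condition gives C = \frac{1}{2} + \frac{10 \sqrt{15}}{3} - (\frac{10 \sqrt{15}}{3}) = \frac{1}{2}.
So G(\theta) = \frac{5 \sqrt{6} \sqrt{9 \theta^{2} + 4} + 3}{6}.
Check: d/d\theta[\frac{5 \sqrt{6} \sqrt{9 \theta^{2} + 4} + 3}{6}] = \frac{15 \sqrt{6} \theta}{2 \sqrt{9 \theta^{2} + 4}} = G'(\theta).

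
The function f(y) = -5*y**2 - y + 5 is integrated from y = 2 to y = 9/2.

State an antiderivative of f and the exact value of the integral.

Antiderivative: F(y) = -y*(10*y**2 + 3*y - 30)/6; value = -805/6

Integrate term by term and add the pieces.
F(y) = -y*(10*y**2 + 3*y - 30)/6 is an antiderivative of f.
Check: d/dy[-y*(10*y**2 + 3*y - 30)/6] = -5*y**2 - y + 5 = f(y).
F(9/2) = -279/2; F(2) = -16/3.
Integral = F(9/2) - F(2) = -805/6.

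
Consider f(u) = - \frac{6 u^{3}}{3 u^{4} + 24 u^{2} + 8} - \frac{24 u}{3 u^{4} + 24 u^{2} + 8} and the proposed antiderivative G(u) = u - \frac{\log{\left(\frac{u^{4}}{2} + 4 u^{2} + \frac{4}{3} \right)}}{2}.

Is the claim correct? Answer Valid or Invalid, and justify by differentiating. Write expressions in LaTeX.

Invalid: d/du[G] - f = 1, which is not 0.

d/du[G] = \frac{3 u^{4} - 6 u^{3} + 24 u^{2} - 24 u + 8}{3 u^{4} + 24 u^{2} + 8}
d/du[G] - f(u) = 1 != 0.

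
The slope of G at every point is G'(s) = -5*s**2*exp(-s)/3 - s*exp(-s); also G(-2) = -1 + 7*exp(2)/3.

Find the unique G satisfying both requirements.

Recognize the product-rule pattern: G'(s) = u'v + uv' with u = 5*s**2/3 + 13*s/3 + 13/3, v = exp(-s), so integration by parts undoes it.
A general antiderivative is (5*s**2 + 13*s + 13)*exp(-s)/3 + C.
The condition gives C = -1 + 7*exp(2)/3 - (7*exp(2)/3) = -1.
So G(s) = (5*s**2 + 13*s - 3*exp(s) + 13)*exp(-s)/3.
Check: d/ds[(5*s**2 + 13*s - 3*exp(s) + 13)*exp(-s)/3] = (-5*s**2 - 3*s)*exp(-s)/3, which equals G'(s).

G(s) = (5*s**2 + 13*s - 3*exp(s) + 13)*exp(-s)/3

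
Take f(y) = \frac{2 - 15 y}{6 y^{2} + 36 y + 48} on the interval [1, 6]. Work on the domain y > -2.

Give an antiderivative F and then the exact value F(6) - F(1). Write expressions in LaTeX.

Antiderivative: F(y) = \frac{16 \log{\left(y + 2 \right)} - 31 \log{\left(y + 4 \right)}}{6}; value = - \frac{31 \log{\left(10 \right)}}{6} - \frac{8 \log{\left(3 \right)}}{3} + \frac{8 \log{\left(8 \right)}}{3} + \frac{31 \log{\left(5 \right)}}{6}

The denominator factors as 6 \left(y + 2\right) \left(y + 4\right); partial fractions split f into directly integrable pieces: - \frac{31}{6 \left(y + 4\right)} + \frac{8}{3 \left(y + 2\right)}.
F(y) = \frac{16 \log{\left(y + 2 \right)} - 31 \log{\left(y + 4 \right)}}{6} is an antiderivative of f.
Check: d/dy[\frac{16 \log{\left(y + 2 \right)} - 31 \log{\left(y + 4 \right)}}{6}] = \frac{2 - 15 y}{6 y^{2} + 36 y + 48} = f(y).
F(6) = - \frac{31 \log{\left(10 \right)}}{6} + \frac{8 \log{\left(8 \right)}}{3}; F(1) = - \frac{31 \log{\left(5 \right)}}{6} + \frac{8 \log{\left(3 \right)}}{3}.
Integral = F(6) - F(1) = - \frac{31 \log{\left(10 \right)}}{6} - \frac{8 \log{\left(3 \right)}}{3} + \frac{8 \log{\left(8 \right)}}{3} + \frac{31 \log{\left(5 \right)}}{6}.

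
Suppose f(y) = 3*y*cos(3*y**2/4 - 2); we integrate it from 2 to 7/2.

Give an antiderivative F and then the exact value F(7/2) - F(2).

The substitution u = 3*y**2/4 - 2 works: f is exactly (dF/du)*(du/dy) for that inner function.
F(y) = 2*sin(3*y**2/4 - 2) is an antiderivative of f.
Check: d/dy[2*sin(3*y**2/4 - 2)] = 3*y*cos(3*y**2/4 - 2) = f(y).
F(7/2) = 2*sin(115/16); F(2) = 2*sin(1).
Integral = F(7/2) - F(2) = -2*sin(1) + 2*sin(115/16).

Antiderivative: F(y) = 2*sin(3*y**2/4 - 2); value = -2*sin(1) + 2*sin(115/16)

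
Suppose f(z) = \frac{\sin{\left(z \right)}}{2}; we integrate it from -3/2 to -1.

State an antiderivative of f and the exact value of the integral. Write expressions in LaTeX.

Antiderivative: F(z) = - \frac{\cos{\left(z \right)}}{2}; value = - \frac{\cos{\left(1 \right)}}{2} + \frac{\cos{\left(\frac{3}{2} \right)}}{2}

Any candidate F(z) must reproduce f(z) exactly when differentiated.
F(z) = - \frac{\cos{\left(z \right)}}{2} is an antiderivative of f.
Check: d/dz[- \frac{\cos{\left(z \right)}}{2}] = \frac{\sin{\left(z \right)}}{2} = f(z).
F(-1) = - \frac{\cos{\left(1 \right)}}{2}; F(-3/2) = - \frac{\cos{\left(\frac{3}{2} \right)}}{2}.
Integral = F(-1) - F(-3/2) = - \frac{\cos{\left(1 \right)}}{2} + \frac{\cos{\left(\frac{3}{2} \right)}}{2}.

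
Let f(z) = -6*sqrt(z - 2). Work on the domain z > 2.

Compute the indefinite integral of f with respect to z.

Differentiate the proposed F(z) back; it has to land on f(z) exactly.
Check: d/dz[-4*(z - 2)**(3/2)] = -6*sqrt(z - 2) = f(z).

F(z) = -4*(z - 2)**(3/2) + C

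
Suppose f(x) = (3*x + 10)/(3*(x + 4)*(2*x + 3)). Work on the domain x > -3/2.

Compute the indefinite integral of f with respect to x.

F(x) = 11*log(x + 3/2)/30 + 2*log(x + 4)/15 + C

The denominator factors as 3*(x + 4)*(2*x + 3); partial fractions split f into directly integrable pieces: 11/(15*(2*x + 3)) + 2/(15*(x + 4)).
Check: d/dx[11*log(x + 3/2)/30 + 2*log(x + 4)/15] = (3*x + 10)/(6*x**2 + 33*x + 36), which equals f(x).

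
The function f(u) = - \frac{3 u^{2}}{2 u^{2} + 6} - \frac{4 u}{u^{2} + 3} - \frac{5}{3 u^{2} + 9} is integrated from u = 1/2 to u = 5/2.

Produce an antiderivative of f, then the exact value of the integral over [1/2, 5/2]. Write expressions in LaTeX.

The integrand splits into summands that can be handled one at a time.
F(u) = \frac{- 27 u - 36 \log{\left(u^{2} + 3 \right)} + 17 \sqrt{3} \operatorname{atan}{\left(\frac{\sqrt{3} u}{3} \right)}}{18} is an antiderivative of f.
Check: d/du[\frac{- 27 u - 36 \log{\left(u^{2} + 3 \right)} + 17 \sqrt{3} \operatorname{atan}{\left(\frac{\sqrt{3} u}{3} \right)}}{18}] = \frac{- 9 u^{2} - 24 u - 10}{6 u^{2} + 18}, which equals f(u).
F(5/2) = - 2 \log{\left(\frac{37}{4} \right)} - \frac{15}{4} + \frac{17 \sqrt{3} \operatorname{atan}{\left(\frac{5 \sqrt{3}}{6} \right)}}{18}; F(1/2) = - 2 \log{\left(\frac{13}{4} \right)} - \frac{3}{4} + \frac{17 \sqrt{3} \operatorname{atan}{\left(\frac{\sqrt{3}}{6} \right)}}{18}.
Integral = F(5/2) - F(1/2) = - 2 \log{\left(\frac{37}{4} \right)} - 3 - \frac{17 \sqrt{3} \operatorname{atan}{\left(\frac{\sqrt{3}}{6} \right)}}{18} + \frac{17 \sqrt{3} \operatorname{atan}{\left(\frac{5 \sqrt{3}}{6} \right)}}{18} + 2 \log{\left(\frac{13}{4} \right)}.

Antiderivative: F(u) = \frac{- 27 u - 36 \log{\left(u^{2} + 3 \right)} + 17 \sqrt{3} \operatorname{atan}{\left(\frac{\sqrt{3} u}{3} \right)}}{18}; value = - 2 \log{\left(\frac{37}{4} \right)} - 3 - \frac{17 \sqrt{3} \operatorname{atan}{\left(\frac{\sqrt{3}}{6} \right)}}{18} + \frac{17 \sqrt{3} \operatorname{atan}{\left(\frac{5 \sqrt{3}}{6} \right)}}{18} + 2 \log{\left(\frac{13}{4} \right)}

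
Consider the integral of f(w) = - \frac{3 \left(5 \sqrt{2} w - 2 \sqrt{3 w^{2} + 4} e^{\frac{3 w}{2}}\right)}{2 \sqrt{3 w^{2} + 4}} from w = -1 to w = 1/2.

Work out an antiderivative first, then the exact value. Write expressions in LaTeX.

Since d/dw undoes antidifferentiation here, F'(w) = f(w) is required of F(w).
F(w) = \frac{\sqrt{2} \left(- 5 \sqrt{3 w^{2} + 4} + 2 \sqrt{2} e^{\frac{3 w}{2}}\right)}{2} is an antiderivative of f.
Check: d/dw[\frac{\sqrt{2} \left(- 5 \sqrt{3 w^{2} + 4} + 2 \sqrt{2} e^{\frac{3 w}{2}}\right)}{2}] = \frac{- 15 \sqrt{2} w + 6 \sqrt{3 w^{2} + 4} e^{\frac{3 w}{2}}}{2 \sqrt{3 w^{2} + 4}}, which equals f(w).
F(1/2) = - \frac{5 \sqrt{38}}{4} + 2 e^{\frac{3}{4}}; F(-1) = - \frac{5 \sqrt{14}}{2} + \frac{2}{e^{\frac{3}{2}}}.
Integral = F(1/2) - F(-1) = - \frac{5 \sqrt{38}}{4} - \frac{2}{e^{\frac{3}{2}}} + 2 e^{\frac{3}{4}} + \frac{5 \sqrt{14}}{2}.

Antiderivative: F(w) = \frac{\sqrt{2} \left(- 5 \sqrt{3 w^{2} + 4} + 2 \sqrt{2} e^{\frac{3 w}{2}}\right)}{2}; value = - \frac{5 \sqrt{38}}{4} - \frac{2}{e^{\frac{3}{2}}} + 2 e^{\frac{3}{4}} + \frac{5 \sqrt{14}}{2}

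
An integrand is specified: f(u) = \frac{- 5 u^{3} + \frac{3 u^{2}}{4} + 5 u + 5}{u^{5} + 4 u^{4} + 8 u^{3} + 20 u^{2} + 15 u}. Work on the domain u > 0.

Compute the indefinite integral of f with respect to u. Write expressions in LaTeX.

F(u) = \frac{\log{\left(u \right)}}{3} - \frac{23 \log{\left(u + 1 \right)}}{48} + \frac{527 \log{\left(u + 3 \right)}}{336} - \frac{239 \log{\left(u^{2} + 5 \right)}}{336} - \frac{13 \sqrt{5} \operatorname{atan}{\left(\frac{\sqrt{5} u}{5} \right)}}{84} + C

The denominator factors as 4 u \left(u + 1\right) \left(u + 3\right) \left(u^{2} + 5\right); partial fractions split f into directly integrable pieces: - \frac{239 u + 130}{168 \left(u^{2} + 5\right)} + \frac{527}{336 \left(u + 3\right)} - \frac{23}{48 \left(u + 1\right)} + \frac{1}{3 u}.
Check: d/du[\frac{\log{\left(u \right)}}{3} - \frac{23 \log{\left(u + 1 \right)}}{48} + \frac{527 \log{\left(u + 3 \right)}}{336} - \frac{239 \log{\left(u^{2} + 5 \right)}}{336} - \frac{13 \sqrt{5} \operatorname{atan}{\left(\frac{\sqrt{5} u}{5} \right)}}{84}] = \frac{- 20 u^{3} + 3 u^{2} + 20 u + 20}{4 u^{5} + 16 u^{4} + 32 u^{3} + 80 u^{2} + 60 u}, which equals f(u).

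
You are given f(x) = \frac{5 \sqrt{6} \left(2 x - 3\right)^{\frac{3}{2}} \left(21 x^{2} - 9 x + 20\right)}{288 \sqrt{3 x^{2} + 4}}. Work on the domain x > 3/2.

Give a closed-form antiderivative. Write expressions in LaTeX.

Recognize the product-rule pattern: f = u'v + uv' with u = \frac{5 \left(x - \frac{3}{2}\right)^{\frac{5}{2}}}{12}, v = \sqrt{x^{2} + \frac{4}{3}}, so integration by parts undoes it.
Check: d/dx[\frac{5 x^{2} \sqrt{x - \frac{3}{2}} \sqrt{x^{2} + \frac{4}{3}}}{12} - \frac{5 x \sqrt{x - \frac{3}{2}} \sqrt{x^{2} + \frac{4}{3}}}{4} + \frac{15 \sqrt{x - \frac{3}{2}} \sqrt{x^{2} + \frac{4}{3}}}{16}] = \frac{420 \sqrt{6} x^{4} - 1440 \sqrt{6} x^{3} + 1885 \sqrt{6} x^{2} - 1605 \sqrt{6} x + 900 \sqrt{6}}{288 \sqrt{2 x - 3} \sqrt{3 x^{2} + 4}}, which equals f(x).

An antiderivative is F(x) = \frac{5 x^{2} \sqrt{x - \frac{3}{2}} \sqrt{x^{2} + \frac{4}{3}}}{12} - \frac{5 x \sqrt{x - \frac{3}{2}} \sqrt{x^{2} + \frac{4}{3}}}{4} + \frac{15 \sqrt{x - \frac{3}{2}} \sqrt{x^{2} + \frac{4}{3}}}{16}.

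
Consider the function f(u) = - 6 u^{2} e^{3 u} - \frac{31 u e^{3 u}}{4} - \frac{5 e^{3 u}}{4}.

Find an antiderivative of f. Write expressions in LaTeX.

Recognize the product-rule pattern: f = v'r + vr' with v = - 2 u^{2} - \frac{5 u}{4}, r = e^{3 u}, so integration by parts undoes it.
Check: d/du[- 2 u^{2} e^{3 u} - \frac{5 u e^{3 u}}{4}] = - 6 u^{2} e^{3 u} - \frac{31 u e^{3 u}}{4} - \frac{5 e^{3 u}}{4} = f(u).

An antiderivative is F(u) = - 2 u^{2} e^{3 u} - \frac{5 u e^{3 u}}{4}.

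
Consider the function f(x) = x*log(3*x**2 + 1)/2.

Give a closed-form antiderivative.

An antiderivative is F(x) = x**2*log(3*x**2 + 1)/4 - x**2/4 + log(3*x**2 + 1)/12.

A candidate is checked by its d/dx: the result must match f(x).
Check: d/dx[x**2*log(3*x**2 + 1)/4 - x**2/4 + log(3*x**2 + 1)/12] = x*log(3*x**2 + 1)/2 = f(x).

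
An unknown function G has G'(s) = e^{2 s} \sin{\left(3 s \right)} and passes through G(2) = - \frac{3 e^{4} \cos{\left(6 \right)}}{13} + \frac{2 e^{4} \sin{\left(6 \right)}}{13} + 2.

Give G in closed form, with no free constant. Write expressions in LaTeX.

G(s) = \frac{2 e^{2 s} \sin{\left(3 s \right)}}{13} - \frac{3 e^{2 s} \cos{\left(3 s \right)}}{13} + 2

Any candidate G(s) must reproduce the stated G'(s) exactly.
A general antiderivative is \frac{2 e^{2 s} \sin{\left(3 s \right)}}{13} - \frac{3 e^{2 s} \cos{\left(3 s \right)}}{13} + C.
The condition gives C = - \frac{3 e^{4} \cos{\left(6 \right)}}{13} + \frac{2 e^{4} \sin{\left(6 \right)}}{13} + 2 - (- \frac{3 e^{4} \cos{\left(6 \right)}}{13} + \frac{2 e^{4} \sin{\left(6 \right)}}{13}) = 2.
So G(s) = \frac{2 e^{2 s} \sin{\left(3 s \right)}}{13} - \frac{3 e^{2 s} \cos{\left(3 s \right)}}{13} + 2.
Check: d/ds[\frac{2 e^{2 s} \sin{\left(3 s \right)}}{13} - \frac{3 e^{2 s} \cos{\left(3 s \right)}}{13} + 2] = e^{2 s} \sin{\left(3 s \right)} = G'(s).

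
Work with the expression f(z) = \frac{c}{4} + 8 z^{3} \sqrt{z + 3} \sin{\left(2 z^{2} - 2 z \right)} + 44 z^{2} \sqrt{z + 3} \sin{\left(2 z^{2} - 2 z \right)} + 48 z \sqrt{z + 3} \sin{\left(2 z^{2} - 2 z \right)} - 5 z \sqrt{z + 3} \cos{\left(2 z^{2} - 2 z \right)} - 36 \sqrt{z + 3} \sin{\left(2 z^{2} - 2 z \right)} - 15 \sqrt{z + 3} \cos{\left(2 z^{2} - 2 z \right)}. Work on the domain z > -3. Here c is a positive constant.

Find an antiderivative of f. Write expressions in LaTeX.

An antiderivative is F(z) = \frac{c z}{4} - 2 z^{2} \sqrt{z + 3} \cos{\left(2 z^{2} - 2 z \right)} - 12 z \sqrt{z + 3} \cos{\left(2 z^{2} - 2 z \right)} - 18 \sqrt{z + 3} \cos{\left(2 z^{2} - 2 z \right)}.

The integrand splits into summands that can be handled one at a time.
Check: d/dz[\frac{c z}{4} - 2 z^{2} \sqrt{z + 3} \cos{\left(2 z^{2} - 2 z \right)} - 12 z \sqrt{z + 3} \cos{\left(2 z^{2} - 2 z \right)} - 18 \sqrt{z + 3} \cos{\left(2 z^{2} - 2 z \right)}] = \frac{c \sqrt{z + 3} + 32 z^{4} \sin{\left(2 z^{2} - 2 z \right)} + 272 z^{3} \sin{\left(2 z^{2} - 2 z \right)} + 720 z^{2} \sin{\left(2 z^{2} - 2 z \right)} - 20 z^{2} \cos{\left(2 z^{2} - 2 z \right)} + 432 z \sin{\left(2 z^{2} - 2 z \right)} - 120 z \cos{\left(2 z^{2} - 2 z \right)} - 432 \sin{\left(2 z^{2} - 2 z \right)} - 180 \cos{\left(2 z^{2} - 2 z \right)}}{4 \sqrt{z + 3}}, which equals f(z).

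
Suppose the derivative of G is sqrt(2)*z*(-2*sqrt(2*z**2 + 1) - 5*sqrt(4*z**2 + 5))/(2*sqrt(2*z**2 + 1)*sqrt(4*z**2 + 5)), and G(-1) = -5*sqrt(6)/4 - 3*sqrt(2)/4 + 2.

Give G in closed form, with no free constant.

G(z) = sqrt(2)*(-5*sqrt(2*z**2 + 1) - sqrt(4*z**2 + 5) + 4*sqrt(2))/4

A first test for any G(z): its z-derivative must equal the given G'(z).
A general antiderivative is -5*sqrt(z**2 + 1/2)/2 - sqrt(2*z**2 + 5/2)/2 + C.
The condition gives C = -5*sqrt(6)/4 - 3*sqrt(2)/4 + 2 - (-5*sqrt(6)/4 - 3*sqrt(2)/4) = 2.
So G(z) = sqrt(2)*(-5*sqrt(2*z**2 + 1) - sqrt(4*z**2 + 5) + 4*sqrt(2))/4.
Check: d/dz[sqrt(2)*(-5*sqrt(2*z**2 + 1) - sqrt(4*z**2 + 5) + 4*sqrt(2))/4] = (-2*sqrt(2)*z*sqrt(2*z**2 + 1) - 5*sqrt(2)*z*sqrt(4*z**2 + 5))/(2*sqrt(2*z**2 + 1)*sqrt(4*z**2 + 5)), which equals G'(z).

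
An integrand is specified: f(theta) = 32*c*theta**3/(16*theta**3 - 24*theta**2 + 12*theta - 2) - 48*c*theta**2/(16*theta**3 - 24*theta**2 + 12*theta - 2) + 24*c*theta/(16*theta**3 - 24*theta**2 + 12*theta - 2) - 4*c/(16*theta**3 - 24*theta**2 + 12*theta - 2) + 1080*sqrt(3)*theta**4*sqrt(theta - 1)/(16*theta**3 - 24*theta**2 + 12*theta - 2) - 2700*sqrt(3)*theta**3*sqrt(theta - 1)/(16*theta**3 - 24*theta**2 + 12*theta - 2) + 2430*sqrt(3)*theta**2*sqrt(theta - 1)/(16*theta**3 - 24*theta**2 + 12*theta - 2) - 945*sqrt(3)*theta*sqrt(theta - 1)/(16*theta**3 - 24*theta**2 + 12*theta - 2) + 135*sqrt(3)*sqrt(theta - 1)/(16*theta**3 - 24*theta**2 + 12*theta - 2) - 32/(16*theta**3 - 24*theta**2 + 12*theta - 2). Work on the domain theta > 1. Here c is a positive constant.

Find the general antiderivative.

The integrand splits into summands that can be handled one at a time.
Check: d/dtheta[2*c*theta + 3*(3*theta - 3)**(5/2) + 4/(2*theta - 1)**2] = (32*c*theta**3 - 48*c*theta**2 + 24*c*theta - 4*c + 1080*sqrt(3)*theta**4*sqrt(theta - 1) - 2700*sqrt(3)*theta**3*sqrt(theta - 1) + 2430*sqrt(3)*theta**2*sqrt(theta - 1) - 945*sqrt(3)*theta*sqrt(theta - 1) + 135*sqrt(3)*sqrt(theta - 1) - 32)/(16*theta**3 - 24*theta**2 + 12*theta - 2), which equals f(theta).

F(theta) = 2*c*theta + 3*(3*theta - 3)**(5/2) + 4/(2*theta - 1)**2 + C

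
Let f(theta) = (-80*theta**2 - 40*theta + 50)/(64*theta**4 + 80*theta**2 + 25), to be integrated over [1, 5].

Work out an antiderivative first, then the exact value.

Antiderivative: F(theta) = (5*theta + 5/4)/(4*theta**2 + 5/2); value = -376/533

f has the shape u'v + uv' for u = 1/(4*theta**2 + 5/2) and v = 5*theta + 5/4 — it is the derivative of the product u*v.
F(theta) = (5*theta + 5/4)/(4*theta**2 + 5/2) is an antiderivative of f.
Check: d/dtheta[(5*theta + 5/4)/(4*theta**2 + 5/2)] = (-80*theta**2 - 40*theta + 50)/(64*theta**4 + 80*theta**2 + 25) = f(theta).
F(5) = 21/82; F(1) = 25/26.
Integral = F(5) - F(1) = -376/533.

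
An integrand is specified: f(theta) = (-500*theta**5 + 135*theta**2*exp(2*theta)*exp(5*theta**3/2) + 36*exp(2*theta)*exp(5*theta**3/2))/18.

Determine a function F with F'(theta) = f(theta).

An antiderivative is F(theta) = -125*theta**6/27 + exp(2*theta)*exp(5*theta**3/2).

Any candidate F(theta) must reproduce f(theta) exactly when differentiated.
Check: d/dtheta[-125*theta**6/27 + exp(2*theta)*exp(5*theta**3/2)] = -250*theta**5/9 + 15*theta**2*exp(2*theta)*exp(5*theta**3/2)/2 + 2*exp(2*theta)*exp(5*theta**3/2), which equals f(theta).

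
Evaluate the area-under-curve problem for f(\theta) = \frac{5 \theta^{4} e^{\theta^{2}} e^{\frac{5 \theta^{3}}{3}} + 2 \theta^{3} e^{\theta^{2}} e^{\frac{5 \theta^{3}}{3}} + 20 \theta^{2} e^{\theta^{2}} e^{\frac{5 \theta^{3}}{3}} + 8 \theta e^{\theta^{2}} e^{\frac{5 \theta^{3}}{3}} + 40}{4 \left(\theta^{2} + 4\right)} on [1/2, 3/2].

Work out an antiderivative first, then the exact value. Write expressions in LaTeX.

Antiderivative: F(\theta) = \frac{e^{\frac{5 \theta^{3}}{3} + \theta^{2}}}{4} + 5 \operatorname{atan}{\left(\frac{\theta}{2} \right)}; value = - 5 \operatorname{atan}{\left(\frac{1}{4} \right)} - \frac{e^{\frac{11}{24}}}{4} + 5 \operatorname{atan}{\left(\frac{3}{4} \right)} + \frac{e^{\frac{63}{8}}}{4}

Differentiate the proposed F(\theta) back; it has to land on f(\theta) exactly.
F(\theta) = \frac{e^{\frac{5 \theta^{3}}{3} + \theta^{2}}}{4} + 5 \operatorname{atan}{\left(\frac{\theta}{2} \right)} is an antiderivative of f.
Check: d/d\theta[\frac{e^{\frac{5 \theta^{3}}{3} + \theta^{2}}}{4} + 5 \operatorname{atan}{\left(\frac{\theta}{2} \right)}] = \frac{5 \theta^{4} e^{\theta^{2}} e^{\frac{5 \theta^{3}}{3}} + 2 \theta^{3} e^{\theta^{2}} e^{\frac{5 \theta^{3}}{3}} + 20 \theta^{2} e^{\theta^{2}} e^{\frac{5 \theta^{3}}{3}} + 8 \theta e^{\theta^{2}} e^{\frac{5 \theta^{3}}{3}} + 40}{4 \theta^{2} + 16}, which equals f(\theta).
F(3/2) = 5 \operatorname{atan}{\left(\frac{3}{4} \right)} + \frac{e^{\frac{63}{8}}}{4}; F(1/2) = \frac{e^{\frac{11}{24}}}{4} + 5 \operatorname{atan}{\left(\frac{1}{4} \right)}.
Integral = F(3/2) - F(1/2) = - 5 \operatorname{atan}{\left(\frac{1}{4} \right)} - \frac{e^{\frac{11}{24}}}{4} + 5 \operatorname{atan}{\left(\frac{3}{4} \right)} + \frac{e^{\frac{63}{8}}}{4}.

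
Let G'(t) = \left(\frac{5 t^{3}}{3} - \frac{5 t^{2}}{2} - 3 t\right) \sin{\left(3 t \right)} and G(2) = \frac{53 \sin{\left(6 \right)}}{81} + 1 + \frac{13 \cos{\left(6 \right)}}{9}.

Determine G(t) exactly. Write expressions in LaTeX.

G(t) = - \frac{5 t^{3} \cos{\left(3 t \right)}}{9} + \frac{5 t^{2} \sin{\left(3 t \right)}}{9} + \frac{5 t^{2} \cos{\left(3 t \right)}}{6} - \frac{5 t \sin{\left(3 t \right)}}{9} + \frac{37 t \cos{\left(3 t \right)}}{27} - \frac{37 \sin{\left(3 t \right)}}{81} - \frac{5 \cos{\left(3 t \right)}}{27} + 1

A first test for any G(t): its t-derivative must equal the given G'(t).
A general antiderivative is - \frac{5 t^{3} \cos{\left(3 t \right)}}{9} + \frac{5 t^{2} \sin{\left(3 t \right)}}{9} + \frac{5 t^{2} \cos{\left(3 t \right)}}{6} - \frac{5 t \sin{\left(3 t \right)}}{9} + \frac{37 t \cos{\left(3 t \right)}}{27} - \frac{37 \sin{\left(3 t \right)}}{81} - \frac{5 \cos{\left(3 t \right)}}{27} + C.
The condition gives C = \frac{53 \sin{\left(6 \right)}}{81} + 1 + \frac{13 \cos{\left(6 \right)}}{9} - (\frac{53 \sin{\left(6 \right)}}{81} + \frac{13 \cos{\left(6 \right)}}{9}) = 1.
So G(t) = - \frac{5 t^{3} \cos{\left(3 t \right)}}{9} + \frac{5 t^{2} \sin{\left(3 t \right)}}{9} + \frac{5 t^{2} \cos{\left(3 t \right)}}{6} - \frac{5 t \sin{\left(3 t \right)}}{9} + \frac{37 t \cos{\left(3 t \right)}}{27} - \frac{37 \sin{\left(3 t \right)}}{81} - \frac{5 \cos{\left(3 t \right)}}{27} + 1.
Check: d/dt[- \frac{5 t^{3} \cos{\left(3 t \right)}}{9} + \frac{5 t^{2} \sin{\left(3 t \right)}}{9} + \frac{5 t^{2} \cos{\left(3 t \right)}}{6} - \frac{5 t \sin{\left(3 t \right)}}{9} + \frac{37 t \cos{\left(3 t \right)}}{27} - \frac{37 \sin{\left(3 t \right)}}{81} - \frac{5 \cos{\left(3 t \right)}}{27} + 1] = \frac{5 t^{3} \sin{\left(3 t \right)}}{3} - \frac{5 t^{2} \sin{\left(3 t \right)}}{2} - 3 t \sin{\left(3 t \right)}, which equals G'(t).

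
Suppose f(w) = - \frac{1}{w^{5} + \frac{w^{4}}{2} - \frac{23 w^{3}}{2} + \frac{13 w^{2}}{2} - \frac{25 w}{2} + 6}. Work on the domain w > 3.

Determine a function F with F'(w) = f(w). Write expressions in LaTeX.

The denominator factors as \left(w - 3\right) \left(w + 4\right) \left(2 w - 1\right) \left(w^{2} + 1\right); partial fractions split f into directly integrable pieces: - \frac{27 w + 11}{425 \left(w^{2} + 1\right)} + \frac{32}{225 \left(2 w - 1\right)} - \frac{2}{1071 \left(w + 4\right)} - \frac{1}{175 \left(w - 3\right)}.
Check: d/dw[- \frac{\log{\left(w - 3 \right)}}{175} + \frac{16 \log{\left(w - \frac{1}{2} \right)}}{225} - \frac{2 \log{\left(w + 4 \right)}}{1071} - \frac{27 \log{\left(w^{2} + 1 \right)}}{850} - \frac{11 \operatorname{atan}{\left(w \right)}}{425}] = - \frac{2}{2 w^{5} + w^{4} - 23 w^{3} + 13 w^{2} - 25 w + 12}, which equals f(w).

An antiderivative is F(w) = - \frac{\log{\left(w - 3 \right)}}{175} + \frac{16 \log{\left(w - \frac{1}{2} \right)}}{225} - \frac{2 \log{\left(w + 4 \right)}}{1071} - \frac{27 \log{\left(w^{2} + 1 \right)}}{850} - \frac{11 \operatorname{atan}{\left(w \right)}}{425}.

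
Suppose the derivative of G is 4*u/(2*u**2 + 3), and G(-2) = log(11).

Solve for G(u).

G(u) = log(2*u**2 + 3)

The substitution w = 2*u**2 + 3 works: G'(u) is exactly (dG/dw)*(dw/du) for that inner function.
A general antiderivative is log(2*u**2 + 3) + C.
The condition gives C = log(11) - (log(11)) = 0.
So G(u) = log(2*u**2 + 3).
Check: d/du[log(2*u**2 + 3)] = 4*u/(2*u**2 + 3) = G'(u).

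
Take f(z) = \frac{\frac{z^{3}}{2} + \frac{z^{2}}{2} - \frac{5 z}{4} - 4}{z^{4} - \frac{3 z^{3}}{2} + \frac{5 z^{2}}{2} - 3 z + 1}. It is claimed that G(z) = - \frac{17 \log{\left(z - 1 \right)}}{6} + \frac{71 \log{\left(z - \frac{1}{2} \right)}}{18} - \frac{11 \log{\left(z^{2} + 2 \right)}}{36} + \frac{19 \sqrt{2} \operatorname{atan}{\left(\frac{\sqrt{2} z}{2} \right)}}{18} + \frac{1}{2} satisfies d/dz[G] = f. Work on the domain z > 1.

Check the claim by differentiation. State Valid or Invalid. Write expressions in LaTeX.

d/dz[G] = \frac{2 z^{3} + 2 z^{2} - 5 z - 16}{4 z^{4} - 6 z^{3} + 10 z^{2} - 12 z + 4}
This equals f(z) exactly, so the claim holds.

Valid - the claim checks out under differentiation.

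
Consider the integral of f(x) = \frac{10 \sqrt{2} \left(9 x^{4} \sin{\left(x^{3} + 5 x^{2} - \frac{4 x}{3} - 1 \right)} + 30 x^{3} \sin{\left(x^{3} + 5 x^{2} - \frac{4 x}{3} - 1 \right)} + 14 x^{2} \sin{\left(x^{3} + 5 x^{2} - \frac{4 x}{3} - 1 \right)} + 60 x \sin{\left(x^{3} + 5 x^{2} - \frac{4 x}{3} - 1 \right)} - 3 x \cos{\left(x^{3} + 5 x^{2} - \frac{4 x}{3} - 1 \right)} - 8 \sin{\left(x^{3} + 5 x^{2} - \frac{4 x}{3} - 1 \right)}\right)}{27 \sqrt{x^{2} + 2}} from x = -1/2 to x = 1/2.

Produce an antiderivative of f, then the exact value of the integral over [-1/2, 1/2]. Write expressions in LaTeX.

f has the shape u'v + uv' for u = - \frac{20 \sqrt{\frac{x^{2}}{2} + 1}}{9} and v = \cos{\left(x^{3} + 5 x^{2} - \frac{4 x}{3} - 1 \right)} — it is the derivative of the product u*v.
F(x) = - \frac{20 \sqrt{\frac{x^{2}}{2} + 1} \cos{\left(x^{3} + 5 x^{2} - \frac{4 x}{3} - 1 \right)}}{9} is an antiderivative of f.
Check: d/dx[- \frac{20 \sqrt{\frac{x^{2}}{2} + 1} \cos{\left(x^{3} + 5 x^{2} - \frac{4 x}{3} - 1 \right)}}{9}] = \frac{\sqrt{2} \left(180 x^{4} \sin{\left(x^{3} + 5 x^{2} - \frac{4 x}{3} - 1 \right)} + 600 x^{3} \sin{\left(x^{3} + 5 x^{2} - \frac{4 x}{3} - 1 \right)} + 280 x^{2} \sin{\left(x^{3} + 5 x^{2} - \frac{4 x}{3} - 1 \right)} + 1200 x \sin{\left(x^{3} + 5 x^{2} - \frac{4 x}{3} - 1 \right)} - 60 x \cos{\left(x^{3} + 5 x^{2} - \frac{4 x}{3} - 1 \right)} - 160 \sin{\left(x^{3} + 5 x^{2} - \frac{4 x}{3} - 1 \right)}\right)}{54 \sqrt{x^{2} + 2}}, which equals f(x).
F(1/2) = - \frac{5 \sqrt{2} \cos{\left(\frac{7}{24} \right)}}{3}; F(-1/2) = - \frac{5 \sqrt{2} \cos{\left(\frac{19}{24} \right)}}{3}.
Integral = F(1/2) - F(-1/2) = - \frac{5 \sqrt{2} \cos{\left(\frac{7}{24} \right)}}{3} + \frac{5 \sqrt{2} \cos{\left(\frac{19}{24} \right)}}{3}.

Antiderivative: F(x) = - \frac{20 \sqrt{\frac{x^{2}}{2} + 1} \cos{\left(x^{3} + 5 x^{2} - \frac{4 x}{3} - 1 \right)}}{9}; value = - \frac{5 \sqrt{2} \cos{\left(\frac{7}{24} \right)}}{3} + \frac{5 \sqrt{2} \cos{\left(\frac{19}{24} \right)}}{3}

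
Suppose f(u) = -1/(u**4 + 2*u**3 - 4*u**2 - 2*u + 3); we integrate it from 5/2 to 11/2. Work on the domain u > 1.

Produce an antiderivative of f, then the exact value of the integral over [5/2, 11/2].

Antiderivative: F(u) = 3*log(u - 1)/32 - log(u + 1)/8 + log(u + 3)/32 + 1/(8*u - 8); value = -log(13/2)/8 - 1/18 - log(11/2)/32 - 3*log(3/2)/32 + log(17/2)/32 + 3*log(9/2)/32 + log(7/2)/8

Factor the denominator ((u - 1)**2*(u + 1)*(u + 3)) and decompose: f = 1/(32*(u + 3)) - 1/(8*(u + 1)) + 3/(32*(u - 1)) - 1/(8*(u - 1)**2); each piece integrates to a log, atan, or power term.
F(u) = 3*log(u - 1)/32 - log(u + 1)/8 + log(u + 3)/32 + 1/(8*u - 8) is an antiderivative of f.
Check: d/du[3*log(u - 1)/32 - log(u + 1)/8 + log(u + 3)/32 + 1/(8*u - 8)] = -1/(u**4 + 2*u**3 - 4*u**2 - 2*u + 3) = f(u).
F(11/2) = -log(13/2)/8 + 1/36 + log(17/2)/32 + 3*log(9/2)/32; F(5/2) = -log(7/2)/8 + 3*log(3/2)/32 + log(11/2)/32 + 1/12.
Integral = F(11/2) - F(5/2) = -log(13/2)/8 - 1/18 - log(11/2)/32 - 3*log(3/2)/32 + log(17/2)/32 + 3*log(9/2)/32 + log(7/2)/8.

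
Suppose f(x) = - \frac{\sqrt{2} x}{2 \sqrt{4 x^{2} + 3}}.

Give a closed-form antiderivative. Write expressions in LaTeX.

The substitution u = 2 x^{2} + \frac{3}{2} works: f is exactly (dF/du)*(du/dx) for that inner function.
Check: d/dx[- \frac{\sqrt{2} \sqrt{4 x^{2} + 3}}{8}] = - \frac{\sqrt{2} x}{2 \sqrt{4 x^{2} + 3}} = f(x).

An antiderivative is F(x) = - \frac{\sqrt{2} \sqrt{4 x^{2} + 3}}{8}.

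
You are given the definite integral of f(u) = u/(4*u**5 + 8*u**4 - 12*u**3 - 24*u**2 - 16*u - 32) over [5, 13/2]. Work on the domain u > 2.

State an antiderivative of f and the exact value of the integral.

Antiderivative: F(u) = (5*u*log(u - 2) + 11*u*log(u + 2) - 8*u*log(u**2 + 1) - 8*u*atan(u) + 10*log(u - 2) + 22*log(u + 2) - 16*log(u**2 + 1) - 16*atan(u) - 20)/(800*u + 1600); value = -log(173/4)/100 - 11*log(7)/800 - atan(13/2)/100 - log(3)/160 + 3/4760 + log(9/2)/160 + atan(5)/100 + 11*log(17/2)/800 + log(26)/100

The denominator factors as 4*(u - 2)*(u + 2)**2*(u**2 + 1); partial fractions split f into directly integrable pieces: -(2*u + 1)/(100*(u**2 + 1)) + 11/(800*(u + 2)) + 1/(40*(u + 2)**2) + 1/(160*(u - 2)).
F(u) = (5*u*log(u - 2) + 11*u*log(u + 2) - 8*u*log(u**2 + 1) - 8*u*atan(u) + 10*log(u - 2) + 22*log(u + 2) - 16*log(u**2 + 1) - 16*atan(u) - 20)/(800*u + 1600) is an antiderivative of f.
Check: d/du[(5*u*log(u - 2) + 11*u*log(u + 2) - 8*u*log(u**2 + 1) - 8*u*atan(u) + 10*log(u - 2) + 22*log(u + 2) - 16*log(u**2 + 1) - 16*atan(u) - 20)/(800*u + 1600)] = u/(4*u**5 + 8*u**4 - 12*u**3 - 24*u**2 - 16*u - 32) = f(u).
F(13/2) = -log(173/4)/100 - atan(13/2)/100 - 1/340 + log(9/2)/160 + 11*log(17/2)/800; F(5) = -log(26)/100 - atan(5)/100 - 1/280 + log(3)/160 + 11*log(7)/800.
Integral = F(13/2) - F(5) = -log(173/4)/100 - 11*log(7)/800 - atan(13/2)/100 - log(3)/160 + 3/4760 + log(9/2)/160 + atan(5)/100 + 11*log(17/2)/800 + log(26)/100.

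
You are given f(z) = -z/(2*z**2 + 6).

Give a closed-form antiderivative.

An antiderivative is F(z) = -log(z**2 + 3)/4.

f matches the chain-rule pattern g'(h)*h' with inner function h(z) = z**2 + 3; substituting u = h(z) collapses the integral.
Check: d/dz[-log(z**2 + 3)/4] = -z/(2*z**2 + 6) = f(z).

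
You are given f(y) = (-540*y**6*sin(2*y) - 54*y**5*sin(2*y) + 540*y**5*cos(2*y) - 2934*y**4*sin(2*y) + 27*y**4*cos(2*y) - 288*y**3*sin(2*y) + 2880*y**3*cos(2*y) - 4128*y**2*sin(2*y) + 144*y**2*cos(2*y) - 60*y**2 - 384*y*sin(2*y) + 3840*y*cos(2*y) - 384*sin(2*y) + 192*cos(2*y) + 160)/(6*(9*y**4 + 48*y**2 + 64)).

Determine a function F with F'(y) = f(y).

An antiderivative is F(y) = 5*y/(3*(3*y**2/2 + 4)) - (-5*y**2 - y/2 - 1/2)*cos(2*y).

Whatever form F(y) takes, F'(y) = f(y) is non-negotiable.
Check: d/dy[5*y/(3*(3*y**2/2 + 4)) - (-5*y**2 - y/2 - 1/2)*cos(2*y)] = (-540*y**6*sin(2*y) - 54*y**5*sin(2*y) + 540*y**5*cos(2*y) - 2934*y**4*sin(2*y) + 27*y**4*cos(2*y) - 288*y**3*sin(2*y) + 2880*y**3*cos(2*y) - 4128*y**2*sin(2*y) + 144*y**2*cos(2*y) - 60*y**2 - 384*y*sin(2*y) + 3840*y*cos(2*y) - 384*sin(2*y) + 192*cos(2*y) + 160)/(54*y**4 + 288*y**2 + 384), which equals f(y).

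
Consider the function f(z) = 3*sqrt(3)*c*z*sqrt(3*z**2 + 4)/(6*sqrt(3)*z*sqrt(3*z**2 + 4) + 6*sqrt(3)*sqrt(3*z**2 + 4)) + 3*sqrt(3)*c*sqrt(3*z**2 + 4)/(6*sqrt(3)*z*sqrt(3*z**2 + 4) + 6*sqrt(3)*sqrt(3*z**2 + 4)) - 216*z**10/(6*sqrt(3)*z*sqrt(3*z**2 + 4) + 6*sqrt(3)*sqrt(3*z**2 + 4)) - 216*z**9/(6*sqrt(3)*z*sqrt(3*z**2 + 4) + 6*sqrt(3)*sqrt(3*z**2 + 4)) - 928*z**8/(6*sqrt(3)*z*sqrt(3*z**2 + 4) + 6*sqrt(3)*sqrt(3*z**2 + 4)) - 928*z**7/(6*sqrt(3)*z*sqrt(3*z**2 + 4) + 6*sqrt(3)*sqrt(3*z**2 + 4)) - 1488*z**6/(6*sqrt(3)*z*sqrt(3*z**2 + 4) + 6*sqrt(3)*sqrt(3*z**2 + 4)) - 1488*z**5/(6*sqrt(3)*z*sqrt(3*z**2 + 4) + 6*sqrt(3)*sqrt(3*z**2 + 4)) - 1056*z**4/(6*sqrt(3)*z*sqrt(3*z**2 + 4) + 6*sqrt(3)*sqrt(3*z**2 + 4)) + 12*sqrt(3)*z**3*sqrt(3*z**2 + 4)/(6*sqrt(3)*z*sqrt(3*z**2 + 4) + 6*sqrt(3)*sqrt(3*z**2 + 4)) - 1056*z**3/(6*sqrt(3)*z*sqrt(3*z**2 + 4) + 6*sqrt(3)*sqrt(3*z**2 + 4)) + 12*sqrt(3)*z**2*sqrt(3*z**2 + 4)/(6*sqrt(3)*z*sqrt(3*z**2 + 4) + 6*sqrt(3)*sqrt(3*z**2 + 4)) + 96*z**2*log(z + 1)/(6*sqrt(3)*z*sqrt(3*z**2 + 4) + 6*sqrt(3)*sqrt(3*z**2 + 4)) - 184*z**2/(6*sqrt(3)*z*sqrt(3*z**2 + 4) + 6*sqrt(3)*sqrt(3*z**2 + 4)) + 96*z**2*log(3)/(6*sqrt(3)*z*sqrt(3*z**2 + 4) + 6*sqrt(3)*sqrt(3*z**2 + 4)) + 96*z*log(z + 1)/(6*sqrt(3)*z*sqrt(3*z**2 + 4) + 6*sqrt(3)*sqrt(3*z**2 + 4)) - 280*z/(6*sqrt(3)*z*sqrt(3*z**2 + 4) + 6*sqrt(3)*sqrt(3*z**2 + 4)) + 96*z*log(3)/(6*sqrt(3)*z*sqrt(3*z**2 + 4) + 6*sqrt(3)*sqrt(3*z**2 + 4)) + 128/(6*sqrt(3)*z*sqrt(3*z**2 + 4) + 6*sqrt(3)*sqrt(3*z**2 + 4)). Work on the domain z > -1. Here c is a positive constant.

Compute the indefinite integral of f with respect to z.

F(z) = c*z/2 - 4*z**8*sqrt(z**2 + 4/3)/3 - 16*z**6*sqrt(z**2 + 4/3)/3 - 8*z**4*sqrt(z**2 + 4/3) + 2*z**3/3 - 16*z**2*sqrt(z**2 + 4/3)/3 + 16*sqrt(z**2 + 4/3)*log(3*z + 3)/3 - 4*sqrt(z**2 + 4/3)/3 + C

Integrate term by term and add the pieces.
Check: d/dz[c*z/2 - 4*z**8*sqrt(z**2 + 4/3)/3 - 16*z**6*sqrt(z**2 + 4/3)/3 - 8*z**4*sqrt(z**2 + 4/3) + 2*z**3/3 - 16*z**2*sqrt(z**2 + 4/3)/3 + 16*sqrt(z**2 + 4/3)*log(3*z + 3)/3 - 4*sqrt(z**2 + 4/3)/3] = (9*c*z*sqrt(3*z**2 + 4) + 9*c*sqrt(3*z**2 + 4) - 216*sqrt(3)*z**10 - 216*sqrt(3)*z**9 - 928*sqrt(3)*z**8 - 928*sqrt(3)*z**7 - 1488*sqrt(3)*z**6 - 1488*sqrt(3)*z**5 - 1056*sqrt(3)*z**4 + 36*z**3*sqrt(3*z**2 + 4) - 1056*sqrt(3)*z**3 + 36*z**2*sqrt(3*z**2 + 4) + 96*sqrt(3)*z**2*log(z + 1) - 184*sqrt(3)*z**2 + 96*sqrt(3)*z**2*log(3) + 96*sqrt(3)*z*log(z + 1) - 280*sqrt(3)*z + 96*sqrt(3)*z*log(3) + 128*sqrt(3))/(18*z*sqrt(3*z**2 + 4) + 18*sqrt(3*z**2 + 4)), which equals f(z).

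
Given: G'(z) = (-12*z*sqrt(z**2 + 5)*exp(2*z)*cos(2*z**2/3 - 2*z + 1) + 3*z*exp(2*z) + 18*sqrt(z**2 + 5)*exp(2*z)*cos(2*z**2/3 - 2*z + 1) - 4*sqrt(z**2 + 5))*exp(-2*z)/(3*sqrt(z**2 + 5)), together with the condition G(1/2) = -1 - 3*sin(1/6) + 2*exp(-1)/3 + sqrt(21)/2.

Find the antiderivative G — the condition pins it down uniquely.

Check a candidate G(z) by differentiating: d/dz[G] must match the given G'(z).
A general antiderivative is sqrt(z**2 + 5) - 3*sin(2*z**2/3 - 2*z + 1) + 2*exp(-2*z)/3 + C.
The condition gives C = -1 - 3*sin(1/6) + 2*exp(-1)/3 + sqrt(21)/2 - (-3*sin(1/6) + 2*exp(-1)/3 + sqrt(21)/2) = -1.
So G(z) = (3*sqrt(z**2 + 5)*exp(2*z) - 9*exp(2*z)*sin(2*z**2/3 - 2*z + 1) - 3*exp(2*z) + 2)*exp(-2*z)/3.
Check: d/dz[(3*sqrt(z**2 + 5)*exp(2*z) - 9*exp(2*z)*sin(2*z**2/3 - 2*z + 1) - 3*exp(2*z) + 2)*exp(-2*z)/3] = (-12*z*sqrt(z**2 + 5)*exp(2*z)*cos(2*z**2/3 - 2*z + 1) + 3*z*exp(2*z) + 18*sqrt(z**2 + 5)*exp(2*z)*cos(2*z**2/3 - 2*z + 1) - 4*sqrt(z**2 + 5))*exp(-2*z)/(3*sqrt(z**2 + 5)) = G'(z).

G(z) = (3*sqrt(z**2 + 5)*exp(2*z) - 9*exp(2*z)*sin(2*z**2/3 - 2*z + 1) - 3*exp(2*z) + 2)*exp(-2*z)/3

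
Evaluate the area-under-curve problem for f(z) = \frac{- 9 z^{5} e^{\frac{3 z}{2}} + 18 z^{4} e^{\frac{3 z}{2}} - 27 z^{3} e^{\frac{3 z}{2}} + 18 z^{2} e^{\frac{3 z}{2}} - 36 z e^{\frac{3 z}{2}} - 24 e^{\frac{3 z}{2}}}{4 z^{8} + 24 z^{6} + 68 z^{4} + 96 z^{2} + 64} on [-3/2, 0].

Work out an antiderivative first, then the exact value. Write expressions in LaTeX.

Differentiate the proposed F(z) back; it has to land on f(z) exactly.
F(z) = - \frac{z e^{\frac{3 z}{2}}}{2 \left(\frac{z^{4}}{3} + z^{2} + \frac{4}{3}\right)} is an antiderivative of f.
Check: d/dz[- \frac{z e^{\frac{3 z}{2}}}{2 \left(\frac{z^{4}}{3} + z^{2} + \frac{4}{3}\right)}] = \frac{- 9 z^{5} e^{\frac{3 z}{2}} + 18 z^{4} e^{\frac{3 z}{2}} - 27 z^{3} e^{\frac{3 z}{2}} + 18 z^{2} e^{\frac{3 z}{2}} - 36 z e^{\frac{3 z}{2}} - 24 e^{\frac{3 z}{2}}}{4 z^{8} + 24 z^{6} + 68 z^{4} + 96 z^{2} + 64} = f(z).
F(0) = 0; F(-3/2) = \frac{36}{253 e^{\frac{9}{4}}}.
Integral = F(0) - F(-3/2) = - \frac{36}{253 e^{\frac{9}{4}}}.

Antiderivative: F(z) = - \frac{z e^{\frac{3 z}{2}}}{2 \left(\frac{z^{4}}{3} + z^{2} + \frac{4}{3}\right)}; value = - \frac{36}{253 e^{\frac{9}{4}}}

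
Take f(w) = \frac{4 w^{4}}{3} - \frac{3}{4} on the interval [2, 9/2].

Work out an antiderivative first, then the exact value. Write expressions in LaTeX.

Whatever form F(w) takes, F'(w) = f(w) is non-negotiable.
F(w) = \frac{w \left(16 w^{4} - 45\right)}{60} is an antiderivative of f.
Check: d/dw[\frac{w \left(16 w^{4} - 45\right)}{60}] = \frac{4 w^{4}}{3} - \frac{3}{4} = f(w).
F(9/2) = \frac{4887}{10}; F(2) = \frac{211}{30}.
Integral = F(9/2) - F(2) = \frac{1445}{3}.

Antiderivative: F(w) = \frac{w \left(16 w^{4} - 45\right)}{60}; value = \frac{1445}{3}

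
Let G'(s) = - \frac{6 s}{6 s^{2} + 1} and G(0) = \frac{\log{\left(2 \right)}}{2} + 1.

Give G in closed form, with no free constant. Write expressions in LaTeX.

G(s) = 1 - \frac{\log{\left(3 s^{2} + \frac{1}{2} \right)}}{2}

The substitution u = 3 s^{2} + \frac{1}{2} works: G'(s) is exactly (dG/du)*(du/ds) for that inner function.
A general antiderivative is - \frac{\log{\left(3 s^{2} + \frac{1}{2} \right)}}{2} + C.
The condition gives C = \frac{\log{\left(2 \right)}}{2} + 1 - (\frac{\log{\left(2 \right)}}{2}) = 1.
So G(s) = 1 - \frac{\log{\left(3 s^{2} + \frac{1}{2} \right)}}{2}.
Check: d/ds[1 - \frac{\log{\left(3 s^{2} + \frac{1}{2} \right)}}{2}] = - \frac{6 s}{6 s^{2} + 1} = G'(s).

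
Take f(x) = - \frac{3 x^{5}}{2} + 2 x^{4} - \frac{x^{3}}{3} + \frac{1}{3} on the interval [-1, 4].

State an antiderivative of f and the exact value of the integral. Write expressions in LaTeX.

Antiderivative: F(x) = - \frac{x \left(15 x^{5} - 24 x^{4} + 5 x^{3} - 20\right)}{60}; value = - \frac{1900}{3}

The integrand splits into summands that can be handled one at a time.
F(x) = - \frac{x \left(15 x^{5} - 24 x^{4} + 5 x^{3} - 20\right)}{60} is an antiderivative of f.
Check: d/dx[- \frac{x \left(15 x^{5} - 24 x^{4} + 5 x^{3} - 20\right)}{60}] = - \frac{3 x^{5}}{2} + 2 x^{4} - \frac{x^{3}}{3} + \frac{1}{3} = f(x).
F(4) = - \frac{3172}{5}; F(-1) = - \frac{16}{15}.
Integral = F(4) - F(-1) = - \frac{1900}{3}.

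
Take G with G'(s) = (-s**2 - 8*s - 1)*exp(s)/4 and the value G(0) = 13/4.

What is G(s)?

G'(s) has the shape u'v + uv' for u = -s**2/4 - 3*s/2 + 5/4 and v = exp(s) — it is the derivative of the product u*v.
A general antiderivative is (-s**2 - 6*s + 5)*exp(s)/4 + C.
The condition gives C = 13/4 - (5/4) = 2.
So G(s) = -s**2*exp(s)/4 - 3*s*exp(s)/2 + 5*exp(s)/4 + 2.
Check: d/ds[-s**2*exp(s)/4 - 3*s*exp(s)/2 + 5*exp(s)/4 + 2] = -s**2*exp(s)/4 - 2*s*exp(s) - exp(s)/4, which equals G'(s).

G(s) = -s**2*exp(s)/4 - 3*s*exp(s)/2 + 5*exp(s)/4 + 2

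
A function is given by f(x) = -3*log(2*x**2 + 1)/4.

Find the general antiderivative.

F(x) = -3*x*log(2*x**2 + 1)/4 + 3*x/2 - 3*sqrt(2)*atan(sqrt(2)*x)/4 + C

Since d/dx undoes antidifferentiation here, F'(x) = f(x) is required of F(x).
Check: d/dx[-3*x*log(2*x**2 + 1)/4 + 3*x/2 - 3*sqrt(2)*atan(sqrt(2)*x)/4] = -3*log(2*x**2 + 1)/4 = f(x).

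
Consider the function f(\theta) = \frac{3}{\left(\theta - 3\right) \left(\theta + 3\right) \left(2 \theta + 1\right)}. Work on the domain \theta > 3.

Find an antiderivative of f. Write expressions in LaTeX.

An antiderivative is F(\theta) = \frac{\log{\left(\theta - 3 \right)}}{14} - \frac{6 \log{\left(\theta + \frac{1}{2} \right)}}{35} + \frac{\log{\left(\theta + 3 \right)}}{10}.

Factor the denominator (\left(\theta - 3\right) \left(\theta + 3\right) \left(2 \theta + 1\right)) and decompose: f = - \frac{12}{35 \left(2 \theta + 1\right)} + \frac{1}{10 \left(\theta + 3\right)} + \frac{1}{14 \left(\theta - 3\right)}; each piece integrates to a log, atan, or power term.
Check: d/d\theta[\frac{\log{\left(\theta - 3 \right)}}{14} - \frac{6 \log{\left(\theta + \frac{1}{2} \right)}}{35} + \frac{\log{\left(\theta + 3 \right)}}{10}] = \frac{3}{2 \theta^{3} + \theta^{2} - 18 \theta - 9}, which equals f(\theta).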